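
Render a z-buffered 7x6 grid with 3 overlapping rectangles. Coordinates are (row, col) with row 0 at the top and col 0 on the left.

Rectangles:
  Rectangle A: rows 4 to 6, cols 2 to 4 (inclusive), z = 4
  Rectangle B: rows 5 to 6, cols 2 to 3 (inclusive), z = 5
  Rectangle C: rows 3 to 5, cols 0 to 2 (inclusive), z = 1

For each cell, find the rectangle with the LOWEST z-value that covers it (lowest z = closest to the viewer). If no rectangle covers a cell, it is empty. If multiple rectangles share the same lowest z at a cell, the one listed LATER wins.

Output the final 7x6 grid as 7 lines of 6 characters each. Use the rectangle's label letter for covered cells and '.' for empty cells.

......
......
......
CCC...
CCCAA.
CCCAA.
..AAA.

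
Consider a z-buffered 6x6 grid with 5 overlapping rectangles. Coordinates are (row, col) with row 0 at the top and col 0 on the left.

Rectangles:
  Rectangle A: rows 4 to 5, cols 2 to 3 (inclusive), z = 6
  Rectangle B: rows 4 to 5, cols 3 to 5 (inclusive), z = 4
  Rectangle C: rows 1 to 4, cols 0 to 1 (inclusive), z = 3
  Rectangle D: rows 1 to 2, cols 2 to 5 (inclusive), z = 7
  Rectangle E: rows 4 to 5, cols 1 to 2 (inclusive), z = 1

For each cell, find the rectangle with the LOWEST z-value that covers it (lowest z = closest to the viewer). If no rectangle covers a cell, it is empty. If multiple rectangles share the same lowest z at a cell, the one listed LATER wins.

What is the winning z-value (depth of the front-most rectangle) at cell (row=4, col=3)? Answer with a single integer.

Check cell (4,3):
  A: rows 4-5 cols 2-3 z=6 -> covers; best now A (z=6)
  B: rows 4-5 cols 3-5 z=4 -> covers; best now B (z=4)
  C: rows 1-4 cols 0-1 -> outside (col miss)
  D: rows 1-2 cols 2-5 -> outside (row miss)
  E: rows 4-5 cols 1-2 -> outside (col miss)
Winner: B at z=4

Answer: 4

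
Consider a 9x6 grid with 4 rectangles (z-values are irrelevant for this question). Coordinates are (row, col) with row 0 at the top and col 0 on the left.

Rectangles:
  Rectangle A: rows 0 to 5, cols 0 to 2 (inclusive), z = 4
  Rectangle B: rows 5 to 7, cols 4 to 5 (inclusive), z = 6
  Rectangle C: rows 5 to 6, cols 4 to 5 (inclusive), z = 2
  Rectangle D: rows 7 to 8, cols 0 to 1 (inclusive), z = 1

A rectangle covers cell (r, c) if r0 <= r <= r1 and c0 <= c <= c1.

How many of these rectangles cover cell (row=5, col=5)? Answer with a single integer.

Answer: 2

Derivation:
Check cell (5,5):
  A: rows 0-5 cols 0-2 -> outside (col miss)
  B: rows 5-7 cols 4-5 -> covers
  C: rows 5-6 cols 4-5 -> covers
  D: rows 7-8 cols 0-1 -> outside (row miss)
Count covering = 2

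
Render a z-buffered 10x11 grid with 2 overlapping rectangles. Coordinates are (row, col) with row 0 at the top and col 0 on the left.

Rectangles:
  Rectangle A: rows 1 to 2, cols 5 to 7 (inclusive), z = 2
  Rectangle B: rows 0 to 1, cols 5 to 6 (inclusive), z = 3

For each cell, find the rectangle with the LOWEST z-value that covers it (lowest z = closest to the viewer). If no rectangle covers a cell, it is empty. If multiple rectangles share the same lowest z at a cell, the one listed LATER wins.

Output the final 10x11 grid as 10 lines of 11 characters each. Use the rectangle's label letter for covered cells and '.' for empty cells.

.....BB....
.....AAA...
.....AAA...
...........
...........
...........
...........
...........
...........
...........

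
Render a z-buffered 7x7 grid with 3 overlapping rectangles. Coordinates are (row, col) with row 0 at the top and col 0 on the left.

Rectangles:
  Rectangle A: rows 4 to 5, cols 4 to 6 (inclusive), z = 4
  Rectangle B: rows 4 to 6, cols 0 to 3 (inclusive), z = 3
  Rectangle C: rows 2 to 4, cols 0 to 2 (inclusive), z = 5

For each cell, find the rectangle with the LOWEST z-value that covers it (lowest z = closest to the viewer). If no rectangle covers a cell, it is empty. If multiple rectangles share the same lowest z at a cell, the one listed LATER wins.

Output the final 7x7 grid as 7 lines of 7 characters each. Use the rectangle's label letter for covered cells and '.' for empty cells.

.......
.......
CCC....
CCC....
BBBBAAA
BBBBAAA
BBBB...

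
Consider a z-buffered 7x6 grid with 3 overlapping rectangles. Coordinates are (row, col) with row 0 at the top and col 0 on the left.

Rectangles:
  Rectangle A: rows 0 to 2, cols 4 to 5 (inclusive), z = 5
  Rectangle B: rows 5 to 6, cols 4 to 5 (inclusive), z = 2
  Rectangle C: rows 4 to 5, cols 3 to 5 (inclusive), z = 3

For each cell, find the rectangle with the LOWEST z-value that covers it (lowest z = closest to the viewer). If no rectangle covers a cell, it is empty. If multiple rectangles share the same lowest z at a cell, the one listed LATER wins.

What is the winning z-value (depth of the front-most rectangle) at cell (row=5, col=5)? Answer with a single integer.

Check cell (5,5):
  A: rows 0-2 cols 4-5 -> outside (row miss)
  B: rows 5-6 cols 4-5 z=2 -> covers; best now B (z=2)
  C: rows 4-5 cols 3-5 z=3 -> covers; best now B (z=2)
Winner: B at z=2

Answer: 2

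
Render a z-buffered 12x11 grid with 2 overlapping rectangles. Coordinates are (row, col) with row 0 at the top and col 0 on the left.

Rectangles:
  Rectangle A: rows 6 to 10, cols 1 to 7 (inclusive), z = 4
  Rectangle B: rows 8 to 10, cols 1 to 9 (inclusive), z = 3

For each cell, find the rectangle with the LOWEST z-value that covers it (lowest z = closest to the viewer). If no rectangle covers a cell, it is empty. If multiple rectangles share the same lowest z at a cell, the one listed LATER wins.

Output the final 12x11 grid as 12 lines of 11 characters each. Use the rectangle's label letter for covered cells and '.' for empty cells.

...........
...........
...........
...........
...........
...........
.AAAAAAA...
.AAAAAAA...
.BBBBBBBBB.
.BBBBBBBBB.
.BBBBBBBBB.
...........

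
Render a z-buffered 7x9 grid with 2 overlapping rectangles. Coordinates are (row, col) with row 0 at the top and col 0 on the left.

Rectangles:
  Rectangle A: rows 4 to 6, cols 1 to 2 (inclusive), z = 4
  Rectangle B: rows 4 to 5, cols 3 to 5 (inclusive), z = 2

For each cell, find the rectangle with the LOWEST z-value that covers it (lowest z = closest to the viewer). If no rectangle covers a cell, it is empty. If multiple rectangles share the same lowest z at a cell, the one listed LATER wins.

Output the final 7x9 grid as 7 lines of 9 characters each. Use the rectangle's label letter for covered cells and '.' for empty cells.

.........
.........
.........
.........
.AABBB...
.AABBB...
.AA......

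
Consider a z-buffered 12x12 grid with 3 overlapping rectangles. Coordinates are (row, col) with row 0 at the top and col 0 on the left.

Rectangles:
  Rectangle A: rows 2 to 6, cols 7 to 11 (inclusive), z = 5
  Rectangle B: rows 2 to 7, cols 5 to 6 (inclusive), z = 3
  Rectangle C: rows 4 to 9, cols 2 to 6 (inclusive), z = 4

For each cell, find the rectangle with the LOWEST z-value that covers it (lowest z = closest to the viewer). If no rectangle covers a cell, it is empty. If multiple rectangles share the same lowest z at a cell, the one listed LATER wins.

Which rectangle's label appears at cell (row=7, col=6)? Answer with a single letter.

Answer: B

Derivation:
Check cell (7,6):
  A: rows 2-6 cols 7-11 -> outside (row miss)
  B: rows 2-7 cols 5-6 z=3 -> covers; best now B (z=3)
  C: rows 4-9 cols 2-6 z=4 -> covers; best now B (z=3)
Winner: B at z=3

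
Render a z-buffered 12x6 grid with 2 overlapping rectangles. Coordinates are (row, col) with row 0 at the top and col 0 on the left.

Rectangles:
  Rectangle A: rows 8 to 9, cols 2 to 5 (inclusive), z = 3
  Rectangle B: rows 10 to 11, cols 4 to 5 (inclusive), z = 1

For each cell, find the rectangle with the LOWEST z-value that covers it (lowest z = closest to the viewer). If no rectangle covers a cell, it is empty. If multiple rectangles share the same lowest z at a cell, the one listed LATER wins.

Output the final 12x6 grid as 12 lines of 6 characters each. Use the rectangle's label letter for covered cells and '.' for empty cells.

......
......
......
......
......
......
......
......
..AAAA
..AAAA
....BB
....BB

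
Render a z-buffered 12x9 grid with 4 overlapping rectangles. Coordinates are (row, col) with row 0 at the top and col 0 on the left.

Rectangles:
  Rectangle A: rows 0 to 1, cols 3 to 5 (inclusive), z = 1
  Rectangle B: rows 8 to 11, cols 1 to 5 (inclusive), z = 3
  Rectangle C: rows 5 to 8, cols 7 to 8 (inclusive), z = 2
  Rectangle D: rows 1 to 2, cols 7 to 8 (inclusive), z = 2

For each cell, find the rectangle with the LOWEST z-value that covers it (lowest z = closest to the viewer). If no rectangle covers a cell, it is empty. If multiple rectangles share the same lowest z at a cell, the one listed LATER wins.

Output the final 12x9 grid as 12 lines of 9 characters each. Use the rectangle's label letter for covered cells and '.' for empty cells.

...AAA...
...AAA.DD
.......DD
.........
.........
.......CC
.......CC
.......CC
.BBBBB.CC
.BBBBB...
.BBBBB...
.BBBBB...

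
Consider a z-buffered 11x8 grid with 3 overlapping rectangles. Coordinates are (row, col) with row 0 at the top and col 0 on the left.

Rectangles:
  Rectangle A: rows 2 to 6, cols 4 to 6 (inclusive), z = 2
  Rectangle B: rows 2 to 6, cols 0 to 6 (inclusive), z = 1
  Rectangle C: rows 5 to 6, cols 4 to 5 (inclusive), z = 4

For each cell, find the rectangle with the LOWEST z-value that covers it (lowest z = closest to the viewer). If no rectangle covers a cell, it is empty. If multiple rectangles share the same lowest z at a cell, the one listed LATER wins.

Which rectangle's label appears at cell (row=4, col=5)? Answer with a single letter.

Answer: B

Derivation:
Check cell (4,5):
  A: rows 2-6 cols 4-6 z=2 -> covers; best now A (z=2)
  B: rows 2-6 cols 0-6 z=1 -> covers; best now B (z=1)
  C: rows 5-6 cols 4-5 -> outside (row miss)
Winner: B at z=1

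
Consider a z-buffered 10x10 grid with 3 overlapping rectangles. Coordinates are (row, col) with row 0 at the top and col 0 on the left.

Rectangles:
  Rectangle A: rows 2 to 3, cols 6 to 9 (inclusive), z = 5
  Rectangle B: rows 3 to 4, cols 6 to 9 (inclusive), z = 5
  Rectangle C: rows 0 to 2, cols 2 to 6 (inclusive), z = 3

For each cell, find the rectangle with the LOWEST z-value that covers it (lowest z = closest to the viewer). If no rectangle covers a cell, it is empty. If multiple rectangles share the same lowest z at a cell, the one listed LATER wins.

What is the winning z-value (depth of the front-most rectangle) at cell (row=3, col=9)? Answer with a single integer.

Answer: 5

Derivation:
Check cell (3,9):
  A: rows 2-3 cols 6-9 z=5 -> covers; best now A (z=5)
  B: rows 3-4 cols 6-9 z=5 -> covers; best now B (z=5)
  C: rows 0-2 cols 2-6 -> outside (row miss)
Winner: B at z=5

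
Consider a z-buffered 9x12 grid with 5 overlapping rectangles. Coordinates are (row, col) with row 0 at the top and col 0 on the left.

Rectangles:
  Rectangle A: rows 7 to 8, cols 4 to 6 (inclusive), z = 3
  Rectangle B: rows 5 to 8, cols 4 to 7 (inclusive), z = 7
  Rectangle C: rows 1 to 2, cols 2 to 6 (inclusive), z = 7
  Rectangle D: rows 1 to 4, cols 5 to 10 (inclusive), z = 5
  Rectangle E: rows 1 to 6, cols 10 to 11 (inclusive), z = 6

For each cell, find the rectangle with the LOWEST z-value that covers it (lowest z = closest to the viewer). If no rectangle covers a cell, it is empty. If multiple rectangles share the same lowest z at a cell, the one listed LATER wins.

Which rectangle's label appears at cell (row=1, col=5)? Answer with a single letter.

Answer: D

Derivation:
Check cell (1,5):
  A: rows 7-8 cols 4-6 -> outside (row miss)
  B: rows 5-8 cols 4-7 -> outside (row miss)
  C: rows 1-2 cols 2-6 z=7 -> covers; best now C (z=7)
  D: rows 1-4 cols 5-10 z=5 -> covers; best now D (z=5)
  E: rows 1-6 cols 10-11 -> outside (col miss)
Winner: D at z=5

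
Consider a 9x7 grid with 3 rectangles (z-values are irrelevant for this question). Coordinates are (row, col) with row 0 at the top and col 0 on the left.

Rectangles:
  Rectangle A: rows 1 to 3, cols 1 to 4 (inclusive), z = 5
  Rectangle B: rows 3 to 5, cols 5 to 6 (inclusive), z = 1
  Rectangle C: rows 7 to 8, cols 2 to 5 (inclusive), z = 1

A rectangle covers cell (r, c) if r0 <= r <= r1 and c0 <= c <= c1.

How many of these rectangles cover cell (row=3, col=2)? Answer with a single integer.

Check cell (3,2):
  A: rows 1-3 cols 1-4 -> covers
  B: rows 3-5 cols 5-6 -> outside (col miss)
  C: rows 7-8 cols 2-5 -> outside (row miss)
Count covering = 1

Answer: 1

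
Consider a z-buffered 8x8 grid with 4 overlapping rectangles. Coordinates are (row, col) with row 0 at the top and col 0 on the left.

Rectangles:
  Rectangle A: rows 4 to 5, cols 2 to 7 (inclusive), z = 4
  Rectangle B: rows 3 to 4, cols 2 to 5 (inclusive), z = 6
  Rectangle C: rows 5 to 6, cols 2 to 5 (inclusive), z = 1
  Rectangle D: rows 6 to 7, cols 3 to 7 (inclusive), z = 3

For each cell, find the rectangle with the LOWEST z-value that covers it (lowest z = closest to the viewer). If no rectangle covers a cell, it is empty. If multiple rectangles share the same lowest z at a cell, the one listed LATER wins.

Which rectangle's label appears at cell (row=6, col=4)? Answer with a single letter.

Answer: C

Derivation:
Check cell (6,4):
  A: rows 4-5 cols 2-7 -> outside (row miss)
  B: rows 3-4 cols 2-5 -> outside (row miss)
  C: rows 5-6 cols 2-5 z=1 -> covers; best now C (z=1)
  D: rows 6-7 cols 3-7 z=3 -> covers; best now C (z=1)
Winner: C at z=1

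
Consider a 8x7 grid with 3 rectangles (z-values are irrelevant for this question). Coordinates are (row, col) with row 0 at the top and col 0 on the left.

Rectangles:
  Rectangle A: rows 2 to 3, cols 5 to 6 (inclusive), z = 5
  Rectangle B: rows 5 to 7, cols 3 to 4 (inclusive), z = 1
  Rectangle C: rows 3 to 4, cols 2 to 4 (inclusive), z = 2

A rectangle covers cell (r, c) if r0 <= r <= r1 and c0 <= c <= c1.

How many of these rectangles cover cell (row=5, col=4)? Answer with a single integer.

Answer: 1

Derivation:
Check cell (5,4):
  A: rows 2-3 cols 5-6 -> outside (row miss)
  B: rows 5-7 cols 3-4 -> covers
  C: rows 3-4 cols 2-4 -> outside (row miss)
Count covering = 1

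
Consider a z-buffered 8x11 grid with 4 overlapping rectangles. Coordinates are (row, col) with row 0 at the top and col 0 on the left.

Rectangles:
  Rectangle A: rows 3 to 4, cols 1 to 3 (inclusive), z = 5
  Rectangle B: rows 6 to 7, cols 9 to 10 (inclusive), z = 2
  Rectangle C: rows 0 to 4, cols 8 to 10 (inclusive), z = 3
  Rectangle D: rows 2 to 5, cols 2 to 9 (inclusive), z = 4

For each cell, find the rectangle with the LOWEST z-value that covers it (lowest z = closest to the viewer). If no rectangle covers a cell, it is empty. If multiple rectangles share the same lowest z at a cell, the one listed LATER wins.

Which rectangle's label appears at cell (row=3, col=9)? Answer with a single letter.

Check cell (3,9):
  A: rows 3-4 cols 1-3 -> outside (col miss)
  B: rows 6-7 cols 9-10 -> outside (row miss)
  C: rows 0-4 cols 8-10 z=3 -> covers; best now C (z=3)
  D: rows 2-5 cols 2-9 z=4 -> covers; best now C (z=3)
Winner: C at z=3

Answer: C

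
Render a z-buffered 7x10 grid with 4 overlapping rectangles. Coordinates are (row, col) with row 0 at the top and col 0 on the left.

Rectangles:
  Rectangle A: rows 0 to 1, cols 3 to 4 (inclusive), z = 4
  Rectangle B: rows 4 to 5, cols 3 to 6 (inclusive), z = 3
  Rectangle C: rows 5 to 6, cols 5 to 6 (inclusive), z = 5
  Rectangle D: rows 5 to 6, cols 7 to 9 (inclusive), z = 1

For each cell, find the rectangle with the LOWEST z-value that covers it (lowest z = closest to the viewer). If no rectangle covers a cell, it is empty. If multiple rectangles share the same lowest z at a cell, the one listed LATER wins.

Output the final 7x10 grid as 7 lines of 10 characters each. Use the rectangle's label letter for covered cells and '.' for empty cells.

...AA.....
...AA.....
..........
..........
...BBBB...
...BBBBDDD
.....CCDDD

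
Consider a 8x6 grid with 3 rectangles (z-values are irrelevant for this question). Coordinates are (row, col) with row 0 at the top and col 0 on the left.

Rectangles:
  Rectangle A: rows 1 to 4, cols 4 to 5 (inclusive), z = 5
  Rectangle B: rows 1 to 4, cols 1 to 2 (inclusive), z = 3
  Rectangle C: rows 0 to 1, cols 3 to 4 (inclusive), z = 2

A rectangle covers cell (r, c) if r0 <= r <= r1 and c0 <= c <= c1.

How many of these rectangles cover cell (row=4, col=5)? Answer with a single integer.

Check cell (4,5):
  A: rows 1-4 cols 4-5 -> covers
  B: rows 1-4 cols 1-2 -> outside (col miss)
  C: rows 0-1 cols 3-4 -> outside (row miss)
Count covering = 1

Answer: 1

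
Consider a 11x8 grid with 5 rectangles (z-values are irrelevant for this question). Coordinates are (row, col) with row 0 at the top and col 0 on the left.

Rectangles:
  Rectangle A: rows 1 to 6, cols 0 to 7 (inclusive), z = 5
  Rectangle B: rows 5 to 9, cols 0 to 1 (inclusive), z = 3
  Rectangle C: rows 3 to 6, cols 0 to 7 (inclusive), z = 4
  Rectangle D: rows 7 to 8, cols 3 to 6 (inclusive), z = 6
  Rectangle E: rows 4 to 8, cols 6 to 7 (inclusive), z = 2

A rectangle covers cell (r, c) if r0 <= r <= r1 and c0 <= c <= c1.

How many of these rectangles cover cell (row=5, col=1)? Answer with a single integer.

Check cell (5,1):
  A: rows 1-6 cols 0-7 -> covers
  B: rows 5-9 cols 0-1 -> covers
  C: rows 3-6 cols 0-7 -> covers
  D: rows 7-8 cols 3-6 -> outside (row miss)
  E: rows 4-8 cols 6-7 -> outside (col miss)
Count covering = 3

Answer: 3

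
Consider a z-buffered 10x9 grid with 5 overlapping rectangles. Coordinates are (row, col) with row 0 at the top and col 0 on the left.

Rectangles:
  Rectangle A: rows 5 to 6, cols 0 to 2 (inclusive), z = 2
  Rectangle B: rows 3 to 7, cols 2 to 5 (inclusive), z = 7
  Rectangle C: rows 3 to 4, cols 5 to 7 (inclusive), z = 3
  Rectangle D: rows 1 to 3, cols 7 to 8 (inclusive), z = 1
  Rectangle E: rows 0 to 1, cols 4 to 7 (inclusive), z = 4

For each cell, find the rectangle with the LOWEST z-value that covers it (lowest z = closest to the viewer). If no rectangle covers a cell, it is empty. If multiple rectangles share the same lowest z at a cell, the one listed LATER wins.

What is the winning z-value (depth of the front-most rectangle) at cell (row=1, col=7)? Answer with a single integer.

Answer: 1

Derivation:
Check cell (1,7):
  A: rows 5-6 cols 0-2 -> outside (row miss)
  B: rows 3-7 cols 2-5 -> outside (row miss)
  C: rows 3-4 cols 5-7 -> outside (row miss)
  D: rows 1-3 cols 7-8 z=1 -> covers; best now D (z=1)
  E: rows 0-1 cols 4-7 z=4 -> covers; best now D (z=1)
Winner: D at z=1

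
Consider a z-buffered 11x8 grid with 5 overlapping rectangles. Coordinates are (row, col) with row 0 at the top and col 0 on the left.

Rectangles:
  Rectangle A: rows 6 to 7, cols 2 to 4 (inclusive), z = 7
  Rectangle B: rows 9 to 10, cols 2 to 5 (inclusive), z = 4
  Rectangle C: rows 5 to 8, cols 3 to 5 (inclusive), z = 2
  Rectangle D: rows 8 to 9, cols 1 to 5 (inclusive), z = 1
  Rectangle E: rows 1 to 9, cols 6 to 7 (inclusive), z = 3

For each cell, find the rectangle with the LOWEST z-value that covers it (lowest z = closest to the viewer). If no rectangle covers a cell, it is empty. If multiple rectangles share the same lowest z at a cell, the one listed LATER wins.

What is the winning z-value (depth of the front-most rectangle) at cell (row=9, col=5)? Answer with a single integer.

Check cell (9,5):
  A: rows 6-7 cols 2-4 -> outside (row miss)
  B: rows 9-10 cols 2-5 z=4 -> covers; best now B (z=4)
  C: rows 5-8 cols 3-5 -> outside (row miss)
  D: rows 8-9 cols 1-5 z=1 -> covers; best now D (z=1)
  E: rows 1-9 cols 6-7 -> outside (col miss)
Winner: D at z=1

Answer: 1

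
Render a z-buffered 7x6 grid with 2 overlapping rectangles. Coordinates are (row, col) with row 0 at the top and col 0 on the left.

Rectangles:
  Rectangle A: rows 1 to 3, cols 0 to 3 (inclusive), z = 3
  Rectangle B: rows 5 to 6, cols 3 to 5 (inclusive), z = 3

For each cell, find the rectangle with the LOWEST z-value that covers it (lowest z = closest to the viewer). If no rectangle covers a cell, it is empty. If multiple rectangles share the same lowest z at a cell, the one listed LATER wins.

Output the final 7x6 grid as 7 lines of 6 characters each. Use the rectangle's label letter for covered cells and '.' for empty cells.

......
AAAA..
AAAA..
AAAA..
......
...BBB
...BBB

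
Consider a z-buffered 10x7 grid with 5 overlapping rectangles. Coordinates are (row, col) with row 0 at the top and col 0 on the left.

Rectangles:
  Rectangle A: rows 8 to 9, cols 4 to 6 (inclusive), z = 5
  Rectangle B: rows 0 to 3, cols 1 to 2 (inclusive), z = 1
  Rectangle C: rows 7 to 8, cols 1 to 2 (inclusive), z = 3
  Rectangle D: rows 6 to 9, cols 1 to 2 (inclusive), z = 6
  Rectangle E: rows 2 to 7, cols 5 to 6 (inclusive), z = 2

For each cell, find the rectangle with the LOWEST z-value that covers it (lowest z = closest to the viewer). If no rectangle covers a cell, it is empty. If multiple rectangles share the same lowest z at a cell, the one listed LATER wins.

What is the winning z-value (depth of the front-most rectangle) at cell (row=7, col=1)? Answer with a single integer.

Answer: 3

Derivation:
Check cell (7,1):
  A: rows 8-9 cols 4-6 -> outside (row miss)
  B: rows 0-3 cols 1-2 -> outside (row miss)
  C: rows 7-8 cols 1-2 z=3 -> covers; best now C (z=3)
  D: rows 6-9 cols 1-2 z=6 -> covers; best now C (z=3)
  E: rows 2-7 cols 5-6 -> outside (col miss)
Winner: C at z=3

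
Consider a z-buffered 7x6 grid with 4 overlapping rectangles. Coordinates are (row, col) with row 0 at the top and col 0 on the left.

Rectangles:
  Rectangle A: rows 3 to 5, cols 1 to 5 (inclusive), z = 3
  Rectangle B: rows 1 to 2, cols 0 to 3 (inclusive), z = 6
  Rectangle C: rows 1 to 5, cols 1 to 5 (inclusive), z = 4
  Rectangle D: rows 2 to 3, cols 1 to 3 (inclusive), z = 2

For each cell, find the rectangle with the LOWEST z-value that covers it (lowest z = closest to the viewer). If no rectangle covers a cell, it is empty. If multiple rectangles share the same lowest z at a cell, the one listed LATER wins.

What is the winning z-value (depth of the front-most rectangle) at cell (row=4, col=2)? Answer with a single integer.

Check cell (4,2):
  A: rows 3-5 cols 1-5 z=3 -> covers; best now A (z=3)
  B: rows 1-2 cols 0-3 -> outside (row miss)
  C: rows 1-5 cols 1-5 z=4 -> covers; best now A (z=3)
  D: rows 2-3 cols 1-3 -> outside (row miss)
Winner: A at z=3

Answer: 3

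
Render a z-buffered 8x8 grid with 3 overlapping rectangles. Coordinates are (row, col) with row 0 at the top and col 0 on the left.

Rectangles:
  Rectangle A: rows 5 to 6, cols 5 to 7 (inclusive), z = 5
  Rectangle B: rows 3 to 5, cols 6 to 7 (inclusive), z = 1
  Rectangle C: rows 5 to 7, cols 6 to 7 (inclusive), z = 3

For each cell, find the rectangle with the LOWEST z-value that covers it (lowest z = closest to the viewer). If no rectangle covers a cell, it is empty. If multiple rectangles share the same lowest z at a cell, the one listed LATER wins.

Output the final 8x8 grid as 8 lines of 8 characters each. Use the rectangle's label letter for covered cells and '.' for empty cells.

........
........
........
......BB
......BB
.....ABB
.....ACC
......CC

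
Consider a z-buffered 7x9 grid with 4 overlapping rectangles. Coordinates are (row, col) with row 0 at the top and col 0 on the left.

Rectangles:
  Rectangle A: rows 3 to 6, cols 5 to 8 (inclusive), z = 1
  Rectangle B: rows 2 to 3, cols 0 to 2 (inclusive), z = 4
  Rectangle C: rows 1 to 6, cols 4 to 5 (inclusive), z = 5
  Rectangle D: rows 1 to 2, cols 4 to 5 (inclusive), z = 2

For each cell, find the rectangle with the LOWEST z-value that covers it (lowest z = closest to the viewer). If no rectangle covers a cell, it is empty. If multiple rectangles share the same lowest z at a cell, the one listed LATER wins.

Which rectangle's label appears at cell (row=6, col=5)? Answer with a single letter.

Check cell (6,5):
  A: rows 3-6 cols 5-8 z=1 -> covers; best now A (z=1)
  B: rows 2-3 cols 0-2 -> outside (row miss)
  C: rows 1-6 cols 4-5 z=5 -> covers; best now A (z=1)
  D: rows 1-2 cols 4-5 -> outside (row miss)
Winner: A at z=1

Answer: A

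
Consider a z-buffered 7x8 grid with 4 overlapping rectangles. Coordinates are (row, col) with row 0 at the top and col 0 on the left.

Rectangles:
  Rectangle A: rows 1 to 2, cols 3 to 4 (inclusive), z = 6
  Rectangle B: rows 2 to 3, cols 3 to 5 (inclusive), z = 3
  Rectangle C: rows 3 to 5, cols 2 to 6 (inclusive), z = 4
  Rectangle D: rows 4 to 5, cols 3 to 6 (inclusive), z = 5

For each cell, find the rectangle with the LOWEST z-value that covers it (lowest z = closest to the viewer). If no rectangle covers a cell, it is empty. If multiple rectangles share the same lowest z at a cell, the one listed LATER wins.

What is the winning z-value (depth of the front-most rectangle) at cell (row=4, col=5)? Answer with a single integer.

Answer: 4

Derivation:
Check cell (4,5):
  A: rows 1-2 cols 3-4 -> outside (row miss)
  B: rows 2-3 cols 3-5 -> outside (row miss)
  C: rows 3-5 cols 2-6 z=4 -> covers; best now C (z=4)
  D: rows 4-5 cols 3-6 z=5 -> covers; best now C (z=4)
Winner: C at z=4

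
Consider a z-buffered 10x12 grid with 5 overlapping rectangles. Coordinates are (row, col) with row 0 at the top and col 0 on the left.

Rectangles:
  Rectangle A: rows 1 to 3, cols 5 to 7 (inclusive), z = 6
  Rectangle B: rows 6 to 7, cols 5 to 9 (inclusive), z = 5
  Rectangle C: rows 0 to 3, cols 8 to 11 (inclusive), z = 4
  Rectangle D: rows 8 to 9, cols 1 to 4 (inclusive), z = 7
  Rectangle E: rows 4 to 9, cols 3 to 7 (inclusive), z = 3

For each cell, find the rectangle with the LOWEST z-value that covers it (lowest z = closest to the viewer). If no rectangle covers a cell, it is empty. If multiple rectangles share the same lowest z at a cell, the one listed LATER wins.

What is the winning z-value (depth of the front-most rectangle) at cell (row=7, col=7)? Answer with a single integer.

Check cell (7,7):
  A: rows 1-3 cols 5-7 -> outside (row miss)
  B: rows 6-7 cols 5-9 z=5 -> covers; best now B (z=5)
  C: rows 0-3 cols 8-11 -> outside (row miss)
  D: rows 8-9 cols 1-4 -> outside (row miss)
  E: rows 4-9 cols 3-7 z=3 -> covers; best now E (z=3)
Winner: E at z=3

Answer: 3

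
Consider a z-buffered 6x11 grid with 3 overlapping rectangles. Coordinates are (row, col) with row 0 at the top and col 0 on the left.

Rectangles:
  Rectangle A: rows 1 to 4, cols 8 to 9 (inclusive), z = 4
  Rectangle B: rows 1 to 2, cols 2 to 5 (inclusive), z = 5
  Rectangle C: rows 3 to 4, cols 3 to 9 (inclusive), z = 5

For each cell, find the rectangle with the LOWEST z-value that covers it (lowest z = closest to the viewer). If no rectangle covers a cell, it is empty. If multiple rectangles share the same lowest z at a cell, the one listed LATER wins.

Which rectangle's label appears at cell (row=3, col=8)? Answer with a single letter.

Answer: A

Derivation:
Check cell (3,8):
  A: rows 1-4 cols 8-9 z=4 -> covers; best now A (z=4)
  B: rows 1-2 cols 2-5 -> outside (row miss)
  C: rows 3-4 cols 3-9 z=5 -> covers; best now A (z=4)
Winner: A at z=4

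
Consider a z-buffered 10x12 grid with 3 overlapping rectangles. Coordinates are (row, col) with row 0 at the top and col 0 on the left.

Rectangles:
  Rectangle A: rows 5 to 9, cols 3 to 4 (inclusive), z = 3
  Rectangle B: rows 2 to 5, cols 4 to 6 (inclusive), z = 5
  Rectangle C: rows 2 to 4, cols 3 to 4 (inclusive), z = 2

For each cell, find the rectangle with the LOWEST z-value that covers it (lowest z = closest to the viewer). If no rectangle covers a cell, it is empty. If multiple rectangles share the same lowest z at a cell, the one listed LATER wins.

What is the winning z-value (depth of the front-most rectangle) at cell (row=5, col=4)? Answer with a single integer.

Answer: 3

Derivation:
Check cell (5,4):
  A: rows 5-9 cols 3-4 z=3 -> covers; best now A (z=3)
  B: rows 2-5 cols 4-6 z=5 -> covers; best now A (z=3)
  C: rows 2-4 cols 3-4 -> outside (row miss)
Winner: A at z=3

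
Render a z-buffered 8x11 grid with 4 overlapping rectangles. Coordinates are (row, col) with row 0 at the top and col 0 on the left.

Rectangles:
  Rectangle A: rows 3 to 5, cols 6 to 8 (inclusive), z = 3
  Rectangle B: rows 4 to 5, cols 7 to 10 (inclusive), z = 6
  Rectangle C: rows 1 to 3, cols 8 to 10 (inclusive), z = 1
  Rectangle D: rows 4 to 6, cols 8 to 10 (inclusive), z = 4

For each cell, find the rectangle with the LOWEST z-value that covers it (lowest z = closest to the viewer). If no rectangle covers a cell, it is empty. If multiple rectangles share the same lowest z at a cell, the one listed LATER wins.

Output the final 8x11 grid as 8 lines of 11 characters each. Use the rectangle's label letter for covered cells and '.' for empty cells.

...........
........CCC
........CCC
......AACCC
......AAADD
......AAADD
........DDD
...........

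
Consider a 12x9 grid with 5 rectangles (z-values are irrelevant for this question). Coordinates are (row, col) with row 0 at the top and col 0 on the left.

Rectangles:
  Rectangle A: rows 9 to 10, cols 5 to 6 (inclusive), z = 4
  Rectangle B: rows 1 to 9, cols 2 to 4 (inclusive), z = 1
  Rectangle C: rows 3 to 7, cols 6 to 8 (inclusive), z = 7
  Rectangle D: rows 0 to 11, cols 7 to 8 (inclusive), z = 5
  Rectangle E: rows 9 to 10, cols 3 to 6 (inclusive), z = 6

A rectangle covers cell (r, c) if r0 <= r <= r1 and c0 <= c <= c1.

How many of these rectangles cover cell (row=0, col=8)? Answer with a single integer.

Answer: 1

Derivation:
Check cell (0,8):
  A: rows 9-10 cols 5-6 -> outside (row miss)
  B: rows 1-9 cols 2-4 -> outside (row miss)
  C: rows 3-7 cols 6-8 -> outside (row miss)
  D: rows 0-11 cols 7-8 -> covers
  E: rows 9-10 cols 3-6 -> outside (row miss)
Count covering = 1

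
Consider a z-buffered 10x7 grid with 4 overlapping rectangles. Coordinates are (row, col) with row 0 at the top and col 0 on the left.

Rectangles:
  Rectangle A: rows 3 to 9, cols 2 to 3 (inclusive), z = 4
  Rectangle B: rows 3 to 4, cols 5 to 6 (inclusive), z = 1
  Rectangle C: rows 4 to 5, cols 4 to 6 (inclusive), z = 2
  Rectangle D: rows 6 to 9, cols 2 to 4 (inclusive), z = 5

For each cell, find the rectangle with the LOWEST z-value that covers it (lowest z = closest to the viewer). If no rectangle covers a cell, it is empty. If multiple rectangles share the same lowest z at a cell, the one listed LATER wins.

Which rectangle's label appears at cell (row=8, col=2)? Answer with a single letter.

Check cell (8,2):
  A: rows 3-9 cols 2-3 z=4 -> covers; best now A (z=4)
  B: rows 3-4 cols 5-6 -> outside (row miss)
  C: rows 4-5 cols 4-6 -> outside (row miss)
  D: rows 6-9 cols 2-4 z=5 -> covers; best now A (z=4)
Winner: A at z=4

Answer: A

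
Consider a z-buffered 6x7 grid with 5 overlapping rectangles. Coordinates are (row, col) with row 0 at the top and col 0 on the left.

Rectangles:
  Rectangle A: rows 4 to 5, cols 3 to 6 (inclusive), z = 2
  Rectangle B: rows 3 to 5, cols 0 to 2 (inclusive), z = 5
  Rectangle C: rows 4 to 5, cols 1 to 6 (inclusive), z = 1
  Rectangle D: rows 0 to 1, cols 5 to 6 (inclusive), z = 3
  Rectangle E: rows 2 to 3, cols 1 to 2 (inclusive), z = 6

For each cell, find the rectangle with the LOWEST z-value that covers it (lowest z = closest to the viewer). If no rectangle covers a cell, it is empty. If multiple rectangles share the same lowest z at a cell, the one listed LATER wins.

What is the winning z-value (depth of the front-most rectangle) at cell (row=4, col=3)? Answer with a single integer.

Check cell (4,3):
  A: rows 4-5 cols 3-6 z=2 -> covers; best now A (z=2)
  B: rows 3-5 cols 0-2 -> outside (col miss)
  C: rows 4-5 cols 1-6 z=1 -> covers; best now C (z=1)
  D: rows 0-1 cols 5-6 -> outside (row miss)
  E: rows 2-3 cols 1-2 -> outside (row miss)
Winner: C at z=1

Answer: 1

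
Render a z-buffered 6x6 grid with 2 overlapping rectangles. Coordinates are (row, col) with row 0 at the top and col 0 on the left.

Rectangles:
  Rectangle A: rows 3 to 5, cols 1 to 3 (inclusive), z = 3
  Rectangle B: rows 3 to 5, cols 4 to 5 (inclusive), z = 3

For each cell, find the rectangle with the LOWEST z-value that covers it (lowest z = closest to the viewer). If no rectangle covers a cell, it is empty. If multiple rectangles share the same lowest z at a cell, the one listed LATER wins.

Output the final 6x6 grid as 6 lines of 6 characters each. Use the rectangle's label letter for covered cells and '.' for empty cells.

......
......
......
.AAABB
.AAABB
.AAABB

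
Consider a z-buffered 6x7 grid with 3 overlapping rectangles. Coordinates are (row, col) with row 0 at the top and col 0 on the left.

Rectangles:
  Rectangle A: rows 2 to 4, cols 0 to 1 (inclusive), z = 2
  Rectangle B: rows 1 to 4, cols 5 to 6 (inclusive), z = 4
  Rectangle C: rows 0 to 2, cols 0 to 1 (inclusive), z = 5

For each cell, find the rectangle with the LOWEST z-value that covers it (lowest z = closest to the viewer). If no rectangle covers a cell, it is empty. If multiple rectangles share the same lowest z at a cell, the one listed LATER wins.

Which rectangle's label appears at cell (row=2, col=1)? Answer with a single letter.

Answer: A

Derivation:
Check cell (2,1):
  A: rows 2-4 cols 0-1 z=2 -> covers; best now A (z=2)
  B: rows 1-4 cols 5-6 -> outside (col miss)
  C: rows 0-2 cols 0-1 z=5 -> covers; best now A (z=2)
Winner: A at z=2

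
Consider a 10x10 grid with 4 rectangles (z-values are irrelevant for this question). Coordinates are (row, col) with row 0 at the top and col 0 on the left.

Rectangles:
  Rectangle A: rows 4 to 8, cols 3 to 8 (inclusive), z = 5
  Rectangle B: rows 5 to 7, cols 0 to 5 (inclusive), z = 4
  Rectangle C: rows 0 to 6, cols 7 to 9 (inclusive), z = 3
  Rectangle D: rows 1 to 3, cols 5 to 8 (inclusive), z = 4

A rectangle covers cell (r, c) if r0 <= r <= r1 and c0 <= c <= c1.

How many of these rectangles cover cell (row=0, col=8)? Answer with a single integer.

Answer: 1

Derivation:
Check cell (0,8):
  A: rows 4-8 cols 3-8 -> outside (row miss)
  B: rows 5-7 cols 0-5 -> outside (row miss)
  C: rows 0-6 cols 7-9 -> covers
  D: rows 1-3 cols 5-8 -> outside (row miss)
Count covering = 1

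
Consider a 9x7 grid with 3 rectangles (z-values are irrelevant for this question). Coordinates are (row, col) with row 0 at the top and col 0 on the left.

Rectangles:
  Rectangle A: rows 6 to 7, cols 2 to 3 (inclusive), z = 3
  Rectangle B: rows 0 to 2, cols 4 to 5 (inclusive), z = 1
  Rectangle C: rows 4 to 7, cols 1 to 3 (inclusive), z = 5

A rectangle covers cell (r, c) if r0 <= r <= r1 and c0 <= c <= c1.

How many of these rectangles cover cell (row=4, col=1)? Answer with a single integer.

Answer: 1

Derivation:
Check cell (4,1):
  A: rows 6-7 cols 2-3 -> outside (row miss)
  B: rows 0-2 cols 4-5 -> outside (row miss)
  C: rows 4-7 cols 1-3 -> covers
Count covering = 1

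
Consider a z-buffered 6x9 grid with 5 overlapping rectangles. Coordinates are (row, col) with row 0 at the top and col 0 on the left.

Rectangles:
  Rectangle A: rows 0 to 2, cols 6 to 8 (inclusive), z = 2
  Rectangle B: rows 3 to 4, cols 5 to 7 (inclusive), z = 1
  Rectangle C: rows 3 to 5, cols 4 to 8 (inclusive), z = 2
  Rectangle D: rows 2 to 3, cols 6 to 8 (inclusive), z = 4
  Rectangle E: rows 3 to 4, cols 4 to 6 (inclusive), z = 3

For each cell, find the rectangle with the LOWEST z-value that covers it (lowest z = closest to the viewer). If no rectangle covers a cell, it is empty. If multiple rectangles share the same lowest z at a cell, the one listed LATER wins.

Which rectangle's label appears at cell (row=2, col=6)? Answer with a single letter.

Answer: A

Derivation:
Check cell (2,6):
  A: rows 0-2 cols 6-8 z=2 -> covers; best now A (z=2)
  B: rows 3-4 cols 5-7 -> outside (row miss)
  C: rows 3-5 cols 4-8 -> outside (row miss)
  D: rows 2-3 cols 6-8 z=4 -> covers; best now A (z=2)
  E: rows 3-4 cols 4-6 -> outside (row miss)
Winner: A at z=2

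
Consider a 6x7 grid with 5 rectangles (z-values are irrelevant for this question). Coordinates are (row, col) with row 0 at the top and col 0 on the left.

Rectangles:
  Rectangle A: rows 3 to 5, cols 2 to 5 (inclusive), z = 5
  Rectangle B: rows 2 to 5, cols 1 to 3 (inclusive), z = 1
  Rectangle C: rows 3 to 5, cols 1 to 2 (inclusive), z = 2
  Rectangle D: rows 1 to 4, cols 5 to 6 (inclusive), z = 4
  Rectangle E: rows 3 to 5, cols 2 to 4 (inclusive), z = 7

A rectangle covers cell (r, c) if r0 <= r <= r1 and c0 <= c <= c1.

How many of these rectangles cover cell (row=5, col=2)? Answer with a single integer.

Check cell (5,2):
  A: rows 3-5 cols 2-5 -> covers
  B: rows 2-5 cols 1-3 -> covers
  C: rows 3-5 cols 1-2 -> covers
  D: rows 1-4 cols 5-6 -> outside (row miss)
  E: rows 3-5 cols 2-4 -> covers
Count covering = 4

Answer: 4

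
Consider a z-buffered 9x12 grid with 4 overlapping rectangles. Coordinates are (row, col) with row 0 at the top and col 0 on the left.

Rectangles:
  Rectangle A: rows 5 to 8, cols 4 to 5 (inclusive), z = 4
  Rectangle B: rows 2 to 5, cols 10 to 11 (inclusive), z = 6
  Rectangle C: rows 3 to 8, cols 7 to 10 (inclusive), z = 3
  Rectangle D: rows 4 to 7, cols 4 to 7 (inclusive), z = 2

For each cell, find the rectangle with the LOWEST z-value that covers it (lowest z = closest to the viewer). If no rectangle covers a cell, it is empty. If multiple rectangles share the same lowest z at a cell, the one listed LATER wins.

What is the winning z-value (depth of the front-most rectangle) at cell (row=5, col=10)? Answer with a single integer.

Answer: 3

Derivation:
Check cell (5,10):
  A: rows 5-8 cols 4-5 -> outside (col miss)
  B: rows 2-5 cols 10-11 z=6 -> covers; best now B (z=6)
  C: rows 3-8 cols 7-10 z=3 -> covers; best now C (z=3)
  D: rows 4-7 cols 4-7 -> outside (col miss)
Winner: C at z=3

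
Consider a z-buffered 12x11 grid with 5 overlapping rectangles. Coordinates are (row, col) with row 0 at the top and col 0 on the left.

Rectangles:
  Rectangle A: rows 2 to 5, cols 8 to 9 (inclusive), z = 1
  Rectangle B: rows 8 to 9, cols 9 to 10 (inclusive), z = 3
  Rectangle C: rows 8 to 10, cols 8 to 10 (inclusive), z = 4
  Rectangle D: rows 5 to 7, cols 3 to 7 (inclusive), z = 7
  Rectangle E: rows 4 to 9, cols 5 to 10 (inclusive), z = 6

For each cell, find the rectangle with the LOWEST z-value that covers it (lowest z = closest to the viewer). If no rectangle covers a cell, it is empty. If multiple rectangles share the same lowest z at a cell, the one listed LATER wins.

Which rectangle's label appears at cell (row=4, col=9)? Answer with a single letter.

Answer: A

Derivation:
Check cell (4,9):
  A: rows 2-5 cols 8-9 z=1 -> covers; best now A (z=1)
  B: rows 8-9 cols 9-10 -> outside (row miss)
  C: rows 8-10 cols 8-10 -> outside (row miss)
  D: rows 5-7 cols 3-7 -> outside (row miss)
  E: rows 4-9 cols 5-10 z=6 -> covers; best now A (z=1)
Winner: A at z=1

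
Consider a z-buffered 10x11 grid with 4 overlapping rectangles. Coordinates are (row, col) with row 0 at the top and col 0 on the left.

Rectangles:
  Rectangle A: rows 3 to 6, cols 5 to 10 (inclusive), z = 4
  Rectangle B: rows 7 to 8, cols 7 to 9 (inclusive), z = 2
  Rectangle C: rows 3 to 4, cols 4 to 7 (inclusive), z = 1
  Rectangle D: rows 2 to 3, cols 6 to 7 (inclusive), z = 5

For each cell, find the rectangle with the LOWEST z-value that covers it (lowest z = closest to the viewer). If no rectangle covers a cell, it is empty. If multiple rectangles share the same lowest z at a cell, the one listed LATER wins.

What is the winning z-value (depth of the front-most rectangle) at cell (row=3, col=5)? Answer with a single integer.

Answer: 1

Derivation:
Check cell (3,5):
  A: rows 3-6 cols 5-10 z=4 -> covers; best now A (z=4)
  B: rows 7-8 cols 7-9 -> outside (row miss)
  C: rows 3-4 cols 4-7 z=1 -> covers; best now C (z=1)
  D: rows 2-3 cols 6-7 -> outside (col miss)
Winner: C at z=1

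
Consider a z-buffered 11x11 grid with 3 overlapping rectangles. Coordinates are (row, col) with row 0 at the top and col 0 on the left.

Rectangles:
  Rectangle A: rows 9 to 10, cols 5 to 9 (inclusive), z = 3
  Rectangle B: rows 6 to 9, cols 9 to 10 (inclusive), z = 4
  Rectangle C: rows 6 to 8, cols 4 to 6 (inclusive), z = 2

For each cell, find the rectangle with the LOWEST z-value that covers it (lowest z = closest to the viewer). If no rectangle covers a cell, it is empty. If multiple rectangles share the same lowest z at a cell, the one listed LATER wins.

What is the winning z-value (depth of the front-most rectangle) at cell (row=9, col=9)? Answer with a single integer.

Answer: 3

Derivation:
Check cell (9,9):
  A: rows 9-10 cols 5-9 z=3 -> covers; best now A (z=3)
  B: rows 6-9 cols 9-10 z=4 -> covers; best now A (z=3)
  C: rows 6-8 cols 4-6 -> outside (row miss)
Winner: A at z=3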